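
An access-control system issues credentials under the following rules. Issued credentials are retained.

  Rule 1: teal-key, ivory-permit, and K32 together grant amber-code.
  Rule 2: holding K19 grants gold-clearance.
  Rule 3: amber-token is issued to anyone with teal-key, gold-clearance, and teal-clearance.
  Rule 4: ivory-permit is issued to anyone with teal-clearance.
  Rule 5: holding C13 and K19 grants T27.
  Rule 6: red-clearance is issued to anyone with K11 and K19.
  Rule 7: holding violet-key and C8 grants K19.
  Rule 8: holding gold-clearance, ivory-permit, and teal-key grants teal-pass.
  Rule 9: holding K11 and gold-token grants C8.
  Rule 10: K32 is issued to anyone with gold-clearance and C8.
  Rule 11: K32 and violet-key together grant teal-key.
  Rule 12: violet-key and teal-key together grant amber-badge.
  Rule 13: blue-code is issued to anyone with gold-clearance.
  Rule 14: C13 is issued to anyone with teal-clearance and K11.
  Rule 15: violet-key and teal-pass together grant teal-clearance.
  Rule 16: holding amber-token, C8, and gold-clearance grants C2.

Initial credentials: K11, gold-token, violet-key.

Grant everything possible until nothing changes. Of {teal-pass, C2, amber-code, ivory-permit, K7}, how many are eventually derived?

0

teal-pass would need gold-clearance, ivory-permit, and teal-key (Rule 8), but ivory-permit is never granted.
C2 would need amber-token, C8, and gold-clearance (Rule 16), but amber-token is never granted.
amber-code would need teal-key, ivory-permit, and K32 (Rule 1), but ivory-permit is never granted.
ivory-permit would need teal-clearance (Rule 4), but teal-clearance is never granted.
No rule produces K7, and it is not given.
None of the 5 are reached.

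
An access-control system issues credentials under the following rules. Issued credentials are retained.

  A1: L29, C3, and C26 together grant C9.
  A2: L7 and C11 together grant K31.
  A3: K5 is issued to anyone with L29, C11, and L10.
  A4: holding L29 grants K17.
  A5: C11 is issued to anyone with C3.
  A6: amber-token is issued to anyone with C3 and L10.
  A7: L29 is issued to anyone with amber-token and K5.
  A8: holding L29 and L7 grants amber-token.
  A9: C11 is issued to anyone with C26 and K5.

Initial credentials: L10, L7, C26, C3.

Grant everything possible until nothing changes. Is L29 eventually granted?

No

L29 would need amber-token and K5 (A7), but K5 is never granted.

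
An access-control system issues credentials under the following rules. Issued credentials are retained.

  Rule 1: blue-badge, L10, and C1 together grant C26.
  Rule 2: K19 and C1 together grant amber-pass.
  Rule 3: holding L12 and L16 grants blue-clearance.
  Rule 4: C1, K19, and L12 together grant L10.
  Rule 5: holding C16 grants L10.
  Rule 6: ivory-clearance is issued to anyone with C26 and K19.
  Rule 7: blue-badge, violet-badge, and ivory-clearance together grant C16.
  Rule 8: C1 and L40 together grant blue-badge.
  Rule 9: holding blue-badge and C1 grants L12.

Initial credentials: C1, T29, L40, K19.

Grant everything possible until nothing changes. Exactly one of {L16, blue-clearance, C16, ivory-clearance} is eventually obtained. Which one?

ivory-clearance

Holding C1 and L40 grants blue-badge (Rule 8).
Holding blue-badge and C1 grants L12 (Rule 9).
Holding C1, K19, and L12 grants L10 (Rule 4).
Holding blue-badge, L10, and C1 grants C26 (Rule 1).
Holding C26 and K19 grants ivory-clearance (Rule 6).
No rule produces L16, and it is not given. blue-clearance would need L12 and L16 (Rule 3), but L16 is never granted. C16 would need blue-badge, violet-badge, and ivory-clearance (Rule 7), but violet-badge is never granted.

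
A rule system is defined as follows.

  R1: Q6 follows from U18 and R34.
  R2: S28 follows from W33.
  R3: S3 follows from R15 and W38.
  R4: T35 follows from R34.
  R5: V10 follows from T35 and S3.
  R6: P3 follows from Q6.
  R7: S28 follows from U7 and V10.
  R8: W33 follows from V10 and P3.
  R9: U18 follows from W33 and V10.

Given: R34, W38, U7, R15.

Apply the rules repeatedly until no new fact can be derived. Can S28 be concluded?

From R15 and W38, R3 gives S3.
From R34, R4 gives T35.
T35 and S3 hold, so V10 follows (R5).
U7 and V10 hold, so S28 follows (R7).

Yes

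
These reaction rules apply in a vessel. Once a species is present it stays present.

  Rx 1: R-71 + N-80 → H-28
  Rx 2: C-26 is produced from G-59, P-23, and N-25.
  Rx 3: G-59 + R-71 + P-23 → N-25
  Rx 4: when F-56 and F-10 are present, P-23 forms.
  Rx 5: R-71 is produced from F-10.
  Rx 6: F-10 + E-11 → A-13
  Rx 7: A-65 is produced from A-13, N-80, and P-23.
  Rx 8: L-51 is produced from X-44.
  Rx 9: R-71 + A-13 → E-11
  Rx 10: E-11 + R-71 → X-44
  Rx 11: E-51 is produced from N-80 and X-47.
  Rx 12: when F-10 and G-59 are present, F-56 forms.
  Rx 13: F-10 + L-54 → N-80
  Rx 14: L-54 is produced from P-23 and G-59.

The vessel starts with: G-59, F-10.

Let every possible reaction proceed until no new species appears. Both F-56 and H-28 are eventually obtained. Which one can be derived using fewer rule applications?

F-56

F-56: F-10 and G-59 present → F-56 forms (Rx 12). [1 rule application]
H-28: F-10 and G-59 present → F-56 forms (Rx 12). F-10 present → R-71 forms (Rx 5). F-56 and F-10 present → P-23 forms (Rx 4). P-23 and G-59 present → L-54 forms (Rx 14). F-10 and L-54 present → N-80 forms (Rx 13). R-71 and N-80 present → H-28 forms (Rx 1). [6 rule applications]
F-56 needs fewer.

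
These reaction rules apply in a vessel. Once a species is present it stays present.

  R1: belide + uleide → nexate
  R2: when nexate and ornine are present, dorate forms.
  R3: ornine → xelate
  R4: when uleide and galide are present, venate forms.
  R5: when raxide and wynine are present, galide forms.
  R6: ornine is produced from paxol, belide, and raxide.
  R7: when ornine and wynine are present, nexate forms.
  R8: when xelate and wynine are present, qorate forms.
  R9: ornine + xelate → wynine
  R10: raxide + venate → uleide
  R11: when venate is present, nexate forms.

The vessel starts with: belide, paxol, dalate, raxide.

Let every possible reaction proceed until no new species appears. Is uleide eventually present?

uleide would need raxide and venate (R10), but venate never forms.

No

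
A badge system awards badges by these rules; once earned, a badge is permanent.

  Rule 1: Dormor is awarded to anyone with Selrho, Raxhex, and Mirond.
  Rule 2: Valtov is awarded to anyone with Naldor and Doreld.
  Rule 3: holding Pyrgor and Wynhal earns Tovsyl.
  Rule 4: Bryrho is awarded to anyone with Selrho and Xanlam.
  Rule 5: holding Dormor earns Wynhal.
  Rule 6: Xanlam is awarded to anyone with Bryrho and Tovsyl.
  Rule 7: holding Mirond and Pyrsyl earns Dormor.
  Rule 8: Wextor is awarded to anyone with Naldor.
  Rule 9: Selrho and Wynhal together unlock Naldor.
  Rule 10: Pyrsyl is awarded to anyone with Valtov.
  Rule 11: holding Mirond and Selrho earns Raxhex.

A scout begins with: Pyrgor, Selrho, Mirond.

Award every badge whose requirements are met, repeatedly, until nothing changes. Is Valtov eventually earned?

Valtov would need Naldor and Doreld (Rule 2), but Doreld is never earned.

No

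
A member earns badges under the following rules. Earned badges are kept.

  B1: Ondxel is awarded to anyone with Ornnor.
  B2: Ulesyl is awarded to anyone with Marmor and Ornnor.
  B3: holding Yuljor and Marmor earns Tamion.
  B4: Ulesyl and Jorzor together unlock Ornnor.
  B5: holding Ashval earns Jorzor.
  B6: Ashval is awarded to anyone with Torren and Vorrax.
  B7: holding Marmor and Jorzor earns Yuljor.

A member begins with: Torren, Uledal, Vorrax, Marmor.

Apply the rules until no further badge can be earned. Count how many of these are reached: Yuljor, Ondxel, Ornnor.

1

With Torren and Vorrax, Ashval is earned (B6).
With Ashval, Jorzor is earned (B5).
With Marmor and Jorzor, Yuljor is earned (B7).
Yuljor: reached.
Ondxel would need Ornnor (B1), but Ornnor is never earned.
Ornnor would need Ulesyl and Jorzor (B4), but Ulesyl is never earned.
Reached: Yuljor — 1 of the 3.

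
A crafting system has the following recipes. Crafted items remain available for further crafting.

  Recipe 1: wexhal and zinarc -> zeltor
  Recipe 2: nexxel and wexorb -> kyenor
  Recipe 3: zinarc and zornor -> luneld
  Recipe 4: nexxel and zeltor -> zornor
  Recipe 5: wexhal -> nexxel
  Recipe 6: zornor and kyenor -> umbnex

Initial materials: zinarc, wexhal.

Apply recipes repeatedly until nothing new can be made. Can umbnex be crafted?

umbnex would need zornor and kyenor (Recipe 6), but kyenor is never obtained.

No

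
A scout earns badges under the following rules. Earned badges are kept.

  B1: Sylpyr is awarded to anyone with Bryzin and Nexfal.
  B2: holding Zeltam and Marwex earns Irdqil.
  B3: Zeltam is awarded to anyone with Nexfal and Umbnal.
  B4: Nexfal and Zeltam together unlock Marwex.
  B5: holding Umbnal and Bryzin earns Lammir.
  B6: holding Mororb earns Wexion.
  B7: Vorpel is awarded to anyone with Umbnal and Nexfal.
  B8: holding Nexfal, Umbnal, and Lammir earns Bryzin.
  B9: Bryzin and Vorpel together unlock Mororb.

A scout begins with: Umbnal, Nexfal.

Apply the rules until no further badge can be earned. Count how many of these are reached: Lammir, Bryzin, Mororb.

Lammir would need Umbnal and Bryzin (B5), but Bryzin is never earned.
Bryzin would need Nexfal, Umbnal, and Lammir (B8), but Lammir is never earned.
Mororb would need Bryzin and Vorpel (B9), but Bryzin is never earned.
None of the 3 are reached.

0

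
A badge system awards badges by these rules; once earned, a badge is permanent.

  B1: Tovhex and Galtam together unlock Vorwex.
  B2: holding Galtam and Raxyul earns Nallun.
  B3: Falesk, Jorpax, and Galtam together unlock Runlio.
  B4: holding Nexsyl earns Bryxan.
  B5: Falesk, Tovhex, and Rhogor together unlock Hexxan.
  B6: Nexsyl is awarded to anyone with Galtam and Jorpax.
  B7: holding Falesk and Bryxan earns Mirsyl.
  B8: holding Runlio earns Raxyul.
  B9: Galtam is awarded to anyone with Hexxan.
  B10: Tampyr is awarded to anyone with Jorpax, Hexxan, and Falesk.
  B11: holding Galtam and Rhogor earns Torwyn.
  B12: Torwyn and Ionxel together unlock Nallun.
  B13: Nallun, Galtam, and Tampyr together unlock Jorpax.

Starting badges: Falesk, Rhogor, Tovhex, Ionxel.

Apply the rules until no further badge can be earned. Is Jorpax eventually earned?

Jorpax would need Nallun, Galtam, and Tampyr (B13), but Tampyr is never earned.

No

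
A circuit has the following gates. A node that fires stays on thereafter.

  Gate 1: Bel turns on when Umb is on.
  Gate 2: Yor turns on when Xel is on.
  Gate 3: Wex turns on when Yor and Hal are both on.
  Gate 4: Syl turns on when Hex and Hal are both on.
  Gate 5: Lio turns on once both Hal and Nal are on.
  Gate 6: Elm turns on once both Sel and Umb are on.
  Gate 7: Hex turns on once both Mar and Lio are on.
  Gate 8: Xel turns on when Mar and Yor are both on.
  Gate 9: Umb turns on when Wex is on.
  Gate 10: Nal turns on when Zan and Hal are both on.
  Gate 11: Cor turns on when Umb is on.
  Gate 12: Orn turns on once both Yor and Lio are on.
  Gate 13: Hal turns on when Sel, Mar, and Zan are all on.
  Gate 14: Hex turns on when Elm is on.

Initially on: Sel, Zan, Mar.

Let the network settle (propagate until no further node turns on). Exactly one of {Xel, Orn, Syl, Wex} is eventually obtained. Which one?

Syl

Sel, Mar, and Zan are on, so Hal turns on (Gate 13).
Zan and Hal are on, so Nal turns on (Gate 10).
Gate 5: Hal and Nal on → Lio on.
Gate 7: Mar and Lio on → Hex on.
Hex and Hal are on, so Syl turns on (Gate 4).
Orn would need Yor and Lio (Gate 12), but Yor never turns on. Wex would need Yor and Hal (Gate 3), but Yor never turns on. Xel would need Mar and Yor (Gate 8), but Yor never turns on.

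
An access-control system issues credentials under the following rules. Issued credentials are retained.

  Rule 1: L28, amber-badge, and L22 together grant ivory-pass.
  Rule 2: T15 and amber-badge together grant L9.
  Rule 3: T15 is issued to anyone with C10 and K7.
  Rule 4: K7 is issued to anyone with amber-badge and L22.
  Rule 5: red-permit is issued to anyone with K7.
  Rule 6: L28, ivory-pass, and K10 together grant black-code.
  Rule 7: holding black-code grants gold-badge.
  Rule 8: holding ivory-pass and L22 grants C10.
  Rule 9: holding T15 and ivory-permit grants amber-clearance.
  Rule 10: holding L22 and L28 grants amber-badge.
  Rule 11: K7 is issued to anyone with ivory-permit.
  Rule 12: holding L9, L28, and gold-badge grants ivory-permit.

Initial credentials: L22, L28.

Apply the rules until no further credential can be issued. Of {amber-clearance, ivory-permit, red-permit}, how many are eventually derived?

1

Holding L22 and L28 grants amber-badge (Rule 10).
Holding amber-badge and L22 grants K7 (Rule 4).
Holding K7 grants red-permit (Rule 5).
amber-clearance would need T15 and ivory-permit (Rule 9), but ivory-permit is never granted.
ivory-permit would need L9, L28, and gold-badge (Rule 12), but gold-badge is never granted.
red-permit: reached.
Reached: red-permit — 1 of the 3.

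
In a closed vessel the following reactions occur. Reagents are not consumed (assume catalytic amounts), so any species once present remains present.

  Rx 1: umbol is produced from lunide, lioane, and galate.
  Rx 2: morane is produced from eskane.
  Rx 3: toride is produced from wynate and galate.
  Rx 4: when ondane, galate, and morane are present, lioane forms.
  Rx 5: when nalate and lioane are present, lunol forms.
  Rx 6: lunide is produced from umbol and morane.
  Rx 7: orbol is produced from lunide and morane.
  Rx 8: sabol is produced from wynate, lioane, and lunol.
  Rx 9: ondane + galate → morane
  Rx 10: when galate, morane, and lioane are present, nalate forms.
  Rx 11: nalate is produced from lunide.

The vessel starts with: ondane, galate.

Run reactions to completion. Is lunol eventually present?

ondane and galate present → morane forms (Rx 9).
ondane, galate, and morane present → lioane forms (Rx 4).
galate, morane, and lioane present → nalate forms (Rx 10).
nalate and lioane present → lunol forms (Rx 5).

Yes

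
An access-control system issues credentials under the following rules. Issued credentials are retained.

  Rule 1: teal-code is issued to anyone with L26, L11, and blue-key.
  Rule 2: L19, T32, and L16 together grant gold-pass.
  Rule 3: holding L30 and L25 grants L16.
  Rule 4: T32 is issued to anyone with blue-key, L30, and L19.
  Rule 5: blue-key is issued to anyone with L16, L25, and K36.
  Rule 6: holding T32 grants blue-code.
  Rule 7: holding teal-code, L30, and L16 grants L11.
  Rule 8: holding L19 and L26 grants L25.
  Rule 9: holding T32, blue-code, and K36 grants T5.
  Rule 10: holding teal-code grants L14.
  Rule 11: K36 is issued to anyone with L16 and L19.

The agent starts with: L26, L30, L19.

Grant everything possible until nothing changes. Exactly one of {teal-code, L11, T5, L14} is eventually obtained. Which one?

Holding L19 and L26 grants L25 (Rule 8).
Holding L30 and L25 grants L16 (Rule 3).
Holding L16 and L19 grants K36 (Rule 11).
Holding L16, L25, and K36 grants blue-key (Rule 5).
Holding blue-key, L30, and L19 grants T32 (Rule 4).
Holding T32 grants blue-code (Rule 6).
Holding T32, blue-code, and K36 grants T5 (Rule 9).
teal-code would need L26, L11, and blue-key (Rule 1), but L11 is never granted. L14 would need teal-code (Rule 10), but teal-code is never granted. L11 would need teal-code, L30, and L16 (Rule 7), but teal-code is never granted.

T5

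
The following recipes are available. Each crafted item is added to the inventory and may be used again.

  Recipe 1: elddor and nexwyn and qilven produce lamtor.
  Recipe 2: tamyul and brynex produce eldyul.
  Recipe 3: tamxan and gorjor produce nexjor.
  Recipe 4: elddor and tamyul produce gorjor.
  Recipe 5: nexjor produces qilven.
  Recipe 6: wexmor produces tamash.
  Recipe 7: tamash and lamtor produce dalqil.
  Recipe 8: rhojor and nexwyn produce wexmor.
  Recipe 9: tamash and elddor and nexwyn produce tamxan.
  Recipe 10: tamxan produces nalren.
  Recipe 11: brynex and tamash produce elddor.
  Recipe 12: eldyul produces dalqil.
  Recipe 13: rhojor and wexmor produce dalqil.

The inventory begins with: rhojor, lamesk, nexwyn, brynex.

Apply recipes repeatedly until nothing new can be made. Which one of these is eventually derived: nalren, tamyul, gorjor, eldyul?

nalren

rhojor and nexwyn → wexmor (Recipe 8).
Using Recipe 6, wexmor makes tamash.
Using Recipe 11, brynex and tamash make elddor.
Using Recipe 9, tamash, elddor, and nexwyn make tamxan.
Using Recipe 10, tamxan makes nalren.
No rule produces tamyul, and it is not given. eldyul would need tamyul and brynex (Recipe 2), but tamyul is never obtained. gorjor would need elddor and tamyul (Recipe 4), but tamyul is never obtained.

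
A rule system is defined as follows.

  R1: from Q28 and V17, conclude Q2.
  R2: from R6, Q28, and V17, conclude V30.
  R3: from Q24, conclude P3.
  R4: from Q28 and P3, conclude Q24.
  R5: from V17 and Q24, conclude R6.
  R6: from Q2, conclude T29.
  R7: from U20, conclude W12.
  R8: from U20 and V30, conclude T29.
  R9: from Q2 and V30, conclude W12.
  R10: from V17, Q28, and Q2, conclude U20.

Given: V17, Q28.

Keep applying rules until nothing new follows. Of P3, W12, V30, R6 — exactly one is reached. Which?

From Q28 and V17, R1 gives Q2.
V17, Q28, and Q2 hold, so U20 follows (R10).
U20 holds, so W12 follows (R7).
P3 would need Q24 (R3), but Q24 is never established. V30 would need R6, Q28, and V17 (R2), but R6 is never established. R6 would need V17 and Q24 (R5), but Q24 is never established.

W12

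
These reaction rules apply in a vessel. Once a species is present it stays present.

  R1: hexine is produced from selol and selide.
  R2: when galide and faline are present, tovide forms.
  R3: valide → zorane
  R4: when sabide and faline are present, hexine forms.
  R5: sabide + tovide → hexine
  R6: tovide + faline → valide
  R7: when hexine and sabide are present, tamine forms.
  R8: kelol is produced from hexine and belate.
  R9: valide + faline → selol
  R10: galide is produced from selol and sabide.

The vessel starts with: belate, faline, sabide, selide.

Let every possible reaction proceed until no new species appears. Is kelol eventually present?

sabide and faline present → hexine forms (R4).
hexine and belate present → kelol forms (R8).

Yes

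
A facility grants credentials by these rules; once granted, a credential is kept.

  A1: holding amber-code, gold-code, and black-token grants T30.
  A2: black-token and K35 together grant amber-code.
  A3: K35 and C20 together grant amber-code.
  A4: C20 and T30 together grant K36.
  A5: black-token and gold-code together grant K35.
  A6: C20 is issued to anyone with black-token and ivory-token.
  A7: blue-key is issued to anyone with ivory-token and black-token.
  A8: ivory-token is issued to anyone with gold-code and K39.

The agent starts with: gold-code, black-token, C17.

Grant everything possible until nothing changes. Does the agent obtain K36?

No

K36 would need C20 and T30 (A4), but C20 is never granted.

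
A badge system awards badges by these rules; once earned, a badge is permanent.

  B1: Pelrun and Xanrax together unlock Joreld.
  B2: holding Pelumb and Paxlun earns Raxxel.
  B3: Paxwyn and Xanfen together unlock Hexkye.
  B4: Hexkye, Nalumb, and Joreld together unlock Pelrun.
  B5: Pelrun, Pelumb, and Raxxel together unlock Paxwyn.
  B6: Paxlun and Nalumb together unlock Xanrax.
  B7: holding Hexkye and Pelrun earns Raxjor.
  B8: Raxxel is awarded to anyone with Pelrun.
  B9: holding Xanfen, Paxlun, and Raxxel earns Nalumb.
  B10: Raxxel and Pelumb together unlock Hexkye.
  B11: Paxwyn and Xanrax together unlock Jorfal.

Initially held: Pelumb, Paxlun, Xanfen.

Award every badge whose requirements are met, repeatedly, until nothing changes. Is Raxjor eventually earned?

Raxjor would need Hexkye and Pelrun (B7), but Pelrun is never earned.

No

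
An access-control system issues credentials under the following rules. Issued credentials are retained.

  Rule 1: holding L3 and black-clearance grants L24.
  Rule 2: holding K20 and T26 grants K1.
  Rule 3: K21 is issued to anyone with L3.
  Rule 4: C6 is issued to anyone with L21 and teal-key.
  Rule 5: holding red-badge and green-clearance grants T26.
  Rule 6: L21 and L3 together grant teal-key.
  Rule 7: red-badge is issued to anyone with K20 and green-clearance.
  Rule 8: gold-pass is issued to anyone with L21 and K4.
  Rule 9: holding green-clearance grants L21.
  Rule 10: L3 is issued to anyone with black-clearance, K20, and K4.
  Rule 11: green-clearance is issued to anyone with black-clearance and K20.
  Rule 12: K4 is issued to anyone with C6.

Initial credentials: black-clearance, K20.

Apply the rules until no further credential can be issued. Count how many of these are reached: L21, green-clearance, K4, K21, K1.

Holding black-clearance and K20 grants green-clearance (Rule 11).
Holding green-clearance grants L21 (Rule 9).
Holding K20 and green-clearance grants red-badge (Rule 7).
Holding red-badge and green-clearance grants T26 (Rule 5).
Holding K20 and T26 grants K1 (Rule 2).
L21: reached.
green-clearance: reached.
K4 would need C6 (Rule 12), but C6 is never granted.
K21 would need L3 (Rule 3), but L3 is never granted.
K1: reached.
Reached: L21, green-clearance, and K1 — 3 of the 5.

3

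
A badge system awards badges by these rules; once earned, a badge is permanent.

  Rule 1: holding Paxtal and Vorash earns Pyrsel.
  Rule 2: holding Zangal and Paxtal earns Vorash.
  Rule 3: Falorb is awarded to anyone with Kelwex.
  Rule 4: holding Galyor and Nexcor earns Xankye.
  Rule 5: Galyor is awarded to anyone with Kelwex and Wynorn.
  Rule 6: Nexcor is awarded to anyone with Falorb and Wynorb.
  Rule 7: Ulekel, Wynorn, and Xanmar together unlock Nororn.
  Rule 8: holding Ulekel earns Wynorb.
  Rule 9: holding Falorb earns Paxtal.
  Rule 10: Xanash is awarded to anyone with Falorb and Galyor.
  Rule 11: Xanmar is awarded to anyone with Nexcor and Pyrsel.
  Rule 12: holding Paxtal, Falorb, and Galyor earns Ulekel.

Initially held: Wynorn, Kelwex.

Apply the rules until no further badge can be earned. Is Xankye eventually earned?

With Kelwex and Wynorn, Galyor is earned (Rule 5).
With Kelwex, Falorb is earned (Rule 3).
With Falorb, Paxtal is earned (Rule 9).
With Paxtal, Falorb, and Galyor, Ulekel is earned (Rule 12).
With Ulekel, Wynorb is earned (Rule 8).
With Falorb and Wynorb, Nexcor is earned (Rule 6).
With Galyor and Nexcor, Xankye is earned (Rule 4).

Yes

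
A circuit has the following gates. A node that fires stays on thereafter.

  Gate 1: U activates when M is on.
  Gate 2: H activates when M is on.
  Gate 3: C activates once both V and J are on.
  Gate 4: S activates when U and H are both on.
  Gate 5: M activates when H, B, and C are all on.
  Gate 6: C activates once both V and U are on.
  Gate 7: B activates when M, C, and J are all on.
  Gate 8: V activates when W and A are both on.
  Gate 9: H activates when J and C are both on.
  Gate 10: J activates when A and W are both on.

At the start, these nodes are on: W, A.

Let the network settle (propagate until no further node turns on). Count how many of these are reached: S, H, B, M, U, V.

2

A and W are on, so J activates (Gate 10).
Gate 8: W and A on → V on.
V and J are on, so C activates (Gate 3).
Gate 9: J and C on → H on.
S would need U and H (Gate 4), but U never turns on.
H: reached.
B would need M, C, and J (Gate 7), but M never turns on.
M would need H, B, and C (Gate 5), but B never turns on.
U would need M (Gate 1), but M never turns on.
V: reached.
Reached: H and V — 2 of the 6.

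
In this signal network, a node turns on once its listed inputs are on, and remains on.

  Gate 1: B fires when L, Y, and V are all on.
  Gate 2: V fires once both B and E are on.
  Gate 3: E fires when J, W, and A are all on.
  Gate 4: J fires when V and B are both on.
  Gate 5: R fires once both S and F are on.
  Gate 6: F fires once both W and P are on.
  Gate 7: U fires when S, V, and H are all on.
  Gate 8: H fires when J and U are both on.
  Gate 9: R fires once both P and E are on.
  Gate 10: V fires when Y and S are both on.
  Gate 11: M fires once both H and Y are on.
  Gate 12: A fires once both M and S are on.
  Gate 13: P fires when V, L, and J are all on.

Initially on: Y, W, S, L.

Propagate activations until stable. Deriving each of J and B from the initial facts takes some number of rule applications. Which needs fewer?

B: Y and S are on, so V fires (Gate 10). Gate 1: L, Y, and V on → B on. [2 rule applications]
J: Gate 10: Y and S on → V on. Gate 1: L, Y, and V on → B on. Gate 4: V and B on → J on. [3 rule applications]
B needs fewer.

B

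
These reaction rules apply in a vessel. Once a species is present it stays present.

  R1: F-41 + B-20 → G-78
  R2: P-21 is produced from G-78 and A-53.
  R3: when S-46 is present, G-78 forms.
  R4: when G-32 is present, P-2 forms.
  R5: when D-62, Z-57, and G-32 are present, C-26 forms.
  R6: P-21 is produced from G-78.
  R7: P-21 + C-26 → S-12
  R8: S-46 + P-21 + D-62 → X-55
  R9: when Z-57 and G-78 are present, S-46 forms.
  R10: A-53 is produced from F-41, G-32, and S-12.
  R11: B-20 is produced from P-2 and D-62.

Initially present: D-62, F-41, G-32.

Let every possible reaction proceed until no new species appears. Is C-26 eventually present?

No

C-26 would need D-62, Z-57, and G-32 (R5), but Z-57 never forms.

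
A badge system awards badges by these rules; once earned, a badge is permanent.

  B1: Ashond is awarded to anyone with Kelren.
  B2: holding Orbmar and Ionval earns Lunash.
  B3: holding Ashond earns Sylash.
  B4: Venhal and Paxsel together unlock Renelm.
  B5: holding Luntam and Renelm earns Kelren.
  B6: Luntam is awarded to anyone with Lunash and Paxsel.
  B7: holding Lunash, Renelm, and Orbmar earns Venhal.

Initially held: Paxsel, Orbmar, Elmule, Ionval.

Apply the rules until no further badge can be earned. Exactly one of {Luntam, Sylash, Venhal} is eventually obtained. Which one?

With Orbmar and Ionval, Lunash is earned (B2).
With Lunash and Paxsel, Luntam is earned (B6).
Sylash would need Ashond (B3), but Ashond is never earned. Venhal would need Lunash, Renelm, and Orbmar (B7), but Renelm is never earned.

Luntam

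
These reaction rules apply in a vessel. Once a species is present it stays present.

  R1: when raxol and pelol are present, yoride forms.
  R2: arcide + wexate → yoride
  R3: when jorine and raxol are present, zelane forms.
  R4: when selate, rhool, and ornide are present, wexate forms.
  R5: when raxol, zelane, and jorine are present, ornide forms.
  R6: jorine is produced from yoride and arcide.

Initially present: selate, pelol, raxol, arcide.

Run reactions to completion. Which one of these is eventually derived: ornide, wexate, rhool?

ornide

raxol and pelol present → yoride forms (R1).
yoride and arcide present → jorine forms (R6).
jorine and raxol present → zelane forms (R3).
raxol, zelane, and jorine present → ornide forms (R5).
No rule produces rhool, and it is not given. wexate would need selate, rhool, and ornide (R4), but rhool never forms.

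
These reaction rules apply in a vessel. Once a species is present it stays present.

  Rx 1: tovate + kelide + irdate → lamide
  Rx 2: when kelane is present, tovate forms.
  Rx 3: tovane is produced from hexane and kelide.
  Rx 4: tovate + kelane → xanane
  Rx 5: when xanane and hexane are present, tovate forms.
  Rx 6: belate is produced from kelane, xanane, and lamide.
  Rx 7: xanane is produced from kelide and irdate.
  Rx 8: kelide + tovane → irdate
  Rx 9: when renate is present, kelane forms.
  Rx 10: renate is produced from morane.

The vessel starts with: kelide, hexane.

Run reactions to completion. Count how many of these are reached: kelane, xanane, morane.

hexane and kelide present → tovane forms (Rx 3).
kelide and tovane present → irdate forms (Rx 8).
kelide and irdate present → xanane forms (Rx 7).
kelane would need renate (Rx 9), but renate never forms.
xanane: reached.
No rule produces morane, and it is not given.
Reached: xanane — 1 of the 3.

1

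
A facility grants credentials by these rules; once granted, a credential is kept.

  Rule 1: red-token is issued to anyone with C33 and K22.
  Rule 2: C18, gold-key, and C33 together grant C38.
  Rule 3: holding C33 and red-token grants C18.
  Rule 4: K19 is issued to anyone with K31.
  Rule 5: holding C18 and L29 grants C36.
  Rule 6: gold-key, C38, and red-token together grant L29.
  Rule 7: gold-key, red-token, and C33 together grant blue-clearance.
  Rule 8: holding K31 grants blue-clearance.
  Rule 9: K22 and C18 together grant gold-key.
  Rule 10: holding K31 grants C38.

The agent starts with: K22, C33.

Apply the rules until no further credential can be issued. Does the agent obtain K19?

K19 would need K31 (Rule 4), but K31 is never granted.

No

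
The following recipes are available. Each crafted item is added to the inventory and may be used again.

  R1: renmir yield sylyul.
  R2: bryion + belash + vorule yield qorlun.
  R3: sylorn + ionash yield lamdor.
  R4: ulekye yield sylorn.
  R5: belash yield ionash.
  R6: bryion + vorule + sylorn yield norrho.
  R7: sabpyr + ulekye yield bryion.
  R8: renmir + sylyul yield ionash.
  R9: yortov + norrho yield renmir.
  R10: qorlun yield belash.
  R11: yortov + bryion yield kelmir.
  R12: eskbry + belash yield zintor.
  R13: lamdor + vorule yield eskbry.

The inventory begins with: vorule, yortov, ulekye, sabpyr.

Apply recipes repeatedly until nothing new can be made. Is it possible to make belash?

belash would need qorlun (R10), but qorlun is never obtained.

No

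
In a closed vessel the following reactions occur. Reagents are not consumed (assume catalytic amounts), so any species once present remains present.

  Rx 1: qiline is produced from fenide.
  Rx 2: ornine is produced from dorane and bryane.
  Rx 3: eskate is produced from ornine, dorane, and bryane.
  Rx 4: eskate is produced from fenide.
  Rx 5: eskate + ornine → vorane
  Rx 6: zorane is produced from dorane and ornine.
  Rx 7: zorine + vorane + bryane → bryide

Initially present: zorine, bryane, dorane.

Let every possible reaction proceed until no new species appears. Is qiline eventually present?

qiline would need fenide (Rx 1), but fenide never forms.

No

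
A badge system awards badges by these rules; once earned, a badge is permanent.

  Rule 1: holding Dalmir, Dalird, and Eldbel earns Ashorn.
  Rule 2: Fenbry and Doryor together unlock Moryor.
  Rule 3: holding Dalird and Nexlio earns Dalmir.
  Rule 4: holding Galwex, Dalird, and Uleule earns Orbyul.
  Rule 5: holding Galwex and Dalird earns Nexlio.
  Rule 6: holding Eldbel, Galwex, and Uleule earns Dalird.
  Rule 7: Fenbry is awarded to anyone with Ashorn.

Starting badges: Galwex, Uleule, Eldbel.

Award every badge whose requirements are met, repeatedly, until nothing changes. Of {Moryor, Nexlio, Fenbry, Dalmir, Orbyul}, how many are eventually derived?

With Eldbel, Galwex, and Uleule, Dalird is earned (Rule 6).
With Galwex, Dalird, and Uleule, Orbyul is earned (Rule 4).
With Galwex and Dalird, Nexlio is earned (Rule 5).
With Dalird and Nexlio, Dalmir is earned (Rule 3).
With Dalmir, Dalird, and Eldbel, Ashorn is earned (Rule 1).
With Ashorn, Fenbry is earned (Rule 7).
Moryor would need Fenbry and Doryor (Rule 2), but Doryor is never earned.
Nexlio: reached.
Fenbry: reached.
Dalmir: reached.
Orbyul: reached.
Reached: Nexlio, Fenbry, Dalmir, and Orbyul — 4 of the 5.

4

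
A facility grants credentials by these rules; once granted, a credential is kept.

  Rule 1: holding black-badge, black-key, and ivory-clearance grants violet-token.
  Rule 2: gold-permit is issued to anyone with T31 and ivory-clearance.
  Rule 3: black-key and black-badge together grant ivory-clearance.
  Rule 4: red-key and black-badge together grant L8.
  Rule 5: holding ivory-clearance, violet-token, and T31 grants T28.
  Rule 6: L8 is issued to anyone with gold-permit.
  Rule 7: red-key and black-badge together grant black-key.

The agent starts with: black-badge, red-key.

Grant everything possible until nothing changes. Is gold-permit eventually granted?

gold-permit would need T31 and ivory-clearance (Rule 2), but T31 is never granted.

No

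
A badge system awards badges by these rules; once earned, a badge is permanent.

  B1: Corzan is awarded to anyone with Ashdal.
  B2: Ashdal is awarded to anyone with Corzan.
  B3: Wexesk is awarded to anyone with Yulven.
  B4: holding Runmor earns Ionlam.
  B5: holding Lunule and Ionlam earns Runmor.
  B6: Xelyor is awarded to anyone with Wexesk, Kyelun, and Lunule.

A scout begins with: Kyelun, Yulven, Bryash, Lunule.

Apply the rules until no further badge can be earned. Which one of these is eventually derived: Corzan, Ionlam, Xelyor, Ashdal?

Xelyor

With Yulven, Wexesk is earned (B3).
With Wexesk, Kyelun, and Lunule, Xelyor is earned (B6).
Ashdal would need Corzan (B2), but Corzan is never earned. Corzan would need Ashdal (B1), but Ashdal is never earned. Ionlam would need Runmor (B4), but Runmor is never earned.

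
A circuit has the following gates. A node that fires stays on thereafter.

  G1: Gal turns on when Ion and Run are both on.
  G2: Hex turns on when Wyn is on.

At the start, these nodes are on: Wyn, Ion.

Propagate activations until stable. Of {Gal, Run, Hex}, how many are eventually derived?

1

G2: Wyn on → Hex on.
Gal would need Ion and Run (G1), but Run never turns on.
No rule produces Run, and it is not given.
Hex: reached.
Reached: Hex — 1 of the 3.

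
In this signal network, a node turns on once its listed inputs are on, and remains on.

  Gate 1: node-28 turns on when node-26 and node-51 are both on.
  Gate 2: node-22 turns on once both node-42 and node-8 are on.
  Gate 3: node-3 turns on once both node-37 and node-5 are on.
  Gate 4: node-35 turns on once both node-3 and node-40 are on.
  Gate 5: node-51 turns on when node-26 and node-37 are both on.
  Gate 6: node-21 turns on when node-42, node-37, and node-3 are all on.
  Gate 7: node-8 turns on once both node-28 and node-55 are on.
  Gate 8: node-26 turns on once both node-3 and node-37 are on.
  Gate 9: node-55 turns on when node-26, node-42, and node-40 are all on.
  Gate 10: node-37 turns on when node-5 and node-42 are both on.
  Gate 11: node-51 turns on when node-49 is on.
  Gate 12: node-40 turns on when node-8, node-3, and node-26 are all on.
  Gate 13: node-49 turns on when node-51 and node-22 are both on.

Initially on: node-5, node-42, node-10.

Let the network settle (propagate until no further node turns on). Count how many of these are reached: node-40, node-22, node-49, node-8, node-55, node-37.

1

node-5 and node-42 are on, so node-37 turns on (Gate 10).
node-40 would need node-8, node-3, and node-26 (Gate 12), but node-8 never turns on.
node-22 would need node-42 and node-8 (Gate 2), but node-8 never turns on.
node-49 would need node-51 and node-22 (Gate 13), but node-22 never turns on.
node-8 would need node-28 and node-55 (Gate 7), but node-55 never turns on.
node-55 would need node-26, node-42, and node-40 (Gate 9), but node-40 never turns on.
node-37: reached.
Reached: node-37 — 1 of the 6.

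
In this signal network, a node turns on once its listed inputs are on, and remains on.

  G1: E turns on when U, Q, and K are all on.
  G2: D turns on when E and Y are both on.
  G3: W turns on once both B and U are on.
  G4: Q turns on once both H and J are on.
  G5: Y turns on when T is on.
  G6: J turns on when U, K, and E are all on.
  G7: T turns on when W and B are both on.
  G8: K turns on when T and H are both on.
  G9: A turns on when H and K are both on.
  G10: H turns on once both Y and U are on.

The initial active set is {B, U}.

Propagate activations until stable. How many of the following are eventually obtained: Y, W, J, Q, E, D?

B and U are on, so W turns on (G3).
G7: W and B on → T on.
G5: T on → Y on.
Y: reached.
W: reached.
J would need U, K, and E (G6), but E never turns on.
Q would need H and J (G4), but J never turns on.
E would need U, Q, and K (G1), but Q never turns on.
D would need E and Y (G2), but E never turns on.
Reached: Y and W — 2 of the 6.

2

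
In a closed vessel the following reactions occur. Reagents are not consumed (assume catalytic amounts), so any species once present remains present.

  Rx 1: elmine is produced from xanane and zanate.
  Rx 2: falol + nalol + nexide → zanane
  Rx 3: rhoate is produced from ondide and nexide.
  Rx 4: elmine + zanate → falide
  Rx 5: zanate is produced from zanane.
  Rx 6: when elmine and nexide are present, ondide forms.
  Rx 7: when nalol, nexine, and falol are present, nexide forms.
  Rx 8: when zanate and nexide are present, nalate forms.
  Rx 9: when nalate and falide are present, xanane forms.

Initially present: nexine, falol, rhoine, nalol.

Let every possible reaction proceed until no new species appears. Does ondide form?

No

ondide would need elmine and nexide (Rx 6), but elmine never forms.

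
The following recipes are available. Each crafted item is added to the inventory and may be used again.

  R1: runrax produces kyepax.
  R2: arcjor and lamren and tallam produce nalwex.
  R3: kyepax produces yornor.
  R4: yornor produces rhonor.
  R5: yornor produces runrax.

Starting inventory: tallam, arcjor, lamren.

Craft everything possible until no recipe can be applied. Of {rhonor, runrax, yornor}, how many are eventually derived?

rhonor would need yornor (R4), but yornor is never obtained.
runrax would need yornor (R5), but yornor is never obtained.
yornor would need kyepax (R3), but kyepax is never obtained.
None of the 3 are reached.

0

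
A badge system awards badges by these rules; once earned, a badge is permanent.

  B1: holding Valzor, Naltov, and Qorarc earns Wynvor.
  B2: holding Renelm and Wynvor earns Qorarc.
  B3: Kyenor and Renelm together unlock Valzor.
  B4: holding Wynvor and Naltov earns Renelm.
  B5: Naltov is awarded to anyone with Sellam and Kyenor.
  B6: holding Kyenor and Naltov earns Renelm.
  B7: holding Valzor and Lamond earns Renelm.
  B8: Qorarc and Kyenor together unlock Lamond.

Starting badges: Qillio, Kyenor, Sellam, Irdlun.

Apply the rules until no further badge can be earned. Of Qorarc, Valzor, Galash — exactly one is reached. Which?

With Sellam and Kyenor, Naltov is earned (B5).
With Kyenor and Naltov, Renelm is earned (B6).
With Kyenor and Renelm, Valzor is earned (B3).
No rule produces Galash, and it is not given. Qorarc would need Renelm and Wynvor (B2), but Wynvor is never earned.

Valzor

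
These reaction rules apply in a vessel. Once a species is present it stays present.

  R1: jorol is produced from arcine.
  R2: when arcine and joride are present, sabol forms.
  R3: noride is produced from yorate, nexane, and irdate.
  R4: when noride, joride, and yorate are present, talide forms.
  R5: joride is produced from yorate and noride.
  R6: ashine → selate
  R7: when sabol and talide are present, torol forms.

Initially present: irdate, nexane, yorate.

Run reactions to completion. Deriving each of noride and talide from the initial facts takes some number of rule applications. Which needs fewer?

noride: yorate, nexane, and irdate present → noride forms (R3). [1 rule application]
talide: yorate, nexane, and irdate present → noride forms (R3). yorate and noride present → joride forms (R5). noride, joride, and yorate present → talide forms (R4). [3 rule applications]
noride needs fewer.

noride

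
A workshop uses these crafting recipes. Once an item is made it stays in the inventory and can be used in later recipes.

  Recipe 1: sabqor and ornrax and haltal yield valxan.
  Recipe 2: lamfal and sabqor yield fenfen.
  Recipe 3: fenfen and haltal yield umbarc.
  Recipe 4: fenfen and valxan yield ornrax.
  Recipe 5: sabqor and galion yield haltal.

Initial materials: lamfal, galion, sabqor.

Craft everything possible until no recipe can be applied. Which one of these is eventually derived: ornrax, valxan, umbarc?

umbarc

Using Recipe 2, lamfal and sabqor make fenfen.
Using Recipe 5, sabqor and galion make haltal.
fenfen and haltal → umbarc (Recipe 3).
ornrax would need fenfen and valxan (Recipe 4), but valxan is never obtained. valxan would need sabqor, ornrax, and haltal (Recipe 1), but ornrax is never obtained.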